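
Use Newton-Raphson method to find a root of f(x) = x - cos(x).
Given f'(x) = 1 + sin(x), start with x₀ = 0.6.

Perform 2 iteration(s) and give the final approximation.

f(x) = x - cos(x)
f'(x) = 1 + sin(x)
x₀ = 0.6

Newton-Raphson formula: x_{n+1} = x_n - f(x_n)/f'(x_n)

Iteration 1:
  f(0.600000) = -0.225336
  f'(0.600000) = 1.564642
  x_1 = 0.600000 - (-0.225336)/1.564642 = 0.744017
Iteration 2:
  f(0.744017) = 0.008264
  f'(0.744017) = 1.677249
  x_2 = 0.744017 - 0.008264/1.677249 = 0.739090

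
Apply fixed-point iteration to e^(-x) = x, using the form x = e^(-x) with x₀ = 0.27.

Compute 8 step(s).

Equation: e^(-x) = x
Fixed-point form: x = e^(-x)
x₀ = 0.27

x_1 = g(0.270000) = 0.763379
x_2 = g(0.763379) = 0.466089
x_3 = g(0.466089) = 0.627452
x_4 = g(0.627452) = 0.533951
x_5 = g(0.533951) = 0.586284
x_6 = g(0.586284) = 0.556391
x_7 = g(0.556391) = 0.573274
x_8 = g(0.573274) = 0.563677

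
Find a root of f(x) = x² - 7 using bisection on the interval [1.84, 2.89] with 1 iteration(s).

f(x) = x² - 7
Initial interval: [1.84, 2.89]

Iteration 1:
  c_1 = (1.840000 + 2.890000)/2 = 2.365000
  f(c_1) = f(2.365000) = -1.406775
  f(a) × f(c) ≥ 0, new interval: [2.365000, 2.890000]

After 1 iteration(s), the approximation is c_1 = 2.365000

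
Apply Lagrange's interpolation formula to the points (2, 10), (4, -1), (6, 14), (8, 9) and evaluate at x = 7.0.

Lagrange interpolation formula:
P(x) = Σ yᵢ × Lᵢ(x)
where Lᵢ(x) = Π_{j≠i} (x - xⱼ)/(xᵢ - xⱼ)

L_0(7.0) = (7.0 - 4)/(2 - 4) × (7.0 - 6)/(2 - 6) × (7.0 - 8)/(2 - 8) = 0.062500
L_1(7.0) = (7.0 - 2)/(4 - 2) × (7.0 - 6)/(4 - 6) × (7.0 - 8)/(4 - 8) = -0.312500
L_2(7.0) = (7.0 - 2)/(6 - 2) × (7.0 - 4)/(6 - 4) × (7.0 - 8)/(6 - 8) = 0.937500
L_3(7.0) = (7.0 - 2)/(8 - 2) × (7.0 - 4)/(8 - 4) × (7.0 - 6)/(8 - 6) = 0.312500

P(7.0) = 10×L_0(7.0) + (-1)×L_1(7.0) + 14×L_2(7.0) + 9×L_3(7.0)
P(7.0) = 16.875000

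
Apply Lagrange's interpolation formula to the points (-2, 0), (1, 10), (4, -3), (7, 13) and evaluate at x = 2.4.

Lagrange interpolation formula:
P(x) = Σ yᵢ × Lᵢ(x)
where Lᵢ(x) = Π_{j≠i} (x - xⱼ)/(xᵢ - xⱼ)

L_0(2.4) = (2.4 - 1)/(-2 - 1) × (2.4 - 4)/(-2 - 4) × (2.4 - 7)/(-2 - 7) = -0.063605
L_1(2.4) = (2.4 - (-2))/(1 - (-2)) × (2.4 - 4)/(1 - 4) × (2.4 - 7)/(1 - 7) = 0.599704
L_2(2.4) = (2.4 - (-2))/(4 - (-2)) × (2.4 - 1)/(4 - 1) × (2.4 - 7)/(4 - 7) = 0.524741
L_3(2.4) = (2.4 - (-2))/(7 - (-2)) × (2.4 - 1)/(7 - 1) × (2.4 - 4)/(7 - 4) = -0.060840

P(2.4) = 0×L_0(2.4) + 10×L_1(2.4) + (-3)×L_2(2.4) + 13×L_3(2.4)
P(2.4) = 3.631901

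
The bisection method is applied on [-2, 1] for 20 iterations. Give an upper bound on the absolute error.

Bisection error bound: |error| ≤ (b-a)/2^n
|error| ≤ (1 - (-2))/2^20 = 3/2^20
|error| ≤ 0.0000028610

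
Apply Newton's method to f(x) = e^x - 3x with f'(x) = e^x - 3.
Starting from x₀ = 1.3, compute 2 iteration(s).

f(x) = e^x - 3x
f'(x) = e^x - 3
x₀ = 1.3

Newton-Raphson formula: x_{n+1} = x_n - f(x_n)/f'(x_n)

Iteration 1:
  f(1.300000) = -0.230703
  f'(1.300000) = 0.669297
  x_1 = 1.300000 - (-0.230703)/0.669297 = 1.644695
Iteration 2:
  f(1.644695) = 0.245345
  f'(1.644695) = 2.179431
  x_2 = 1.644695 - 0.245345/2.179431 = 1.532122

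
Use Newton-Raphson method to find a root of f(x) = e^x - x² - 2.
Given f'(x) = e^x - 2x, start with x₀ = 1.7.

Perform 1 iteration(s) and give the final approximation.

f(x) = e^x - x² - 2
f'(x) = e^x - 2x
x₀ = 1.7

Newton-Raphson formula: x_{n+1} = x_n - f(x_n)/f'(x_n)

Iteration 1:
  f(1.700000) = 0.583947
  f'(1.700000) = 2.073947
  x_1 = 1.700000 - 0.583947/2.073947 = 1.418437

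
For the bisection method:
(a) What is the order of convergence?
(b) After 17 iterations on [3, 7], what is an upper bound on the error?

(a) Bisection has linear (order 1) convergence; the error is halved each step.

(b) Error bound = (b-a)/2^n = (7 - 3)/2^{17}
    = 4/2^{17}

(a) 1 (linear); (b) error ≤ 3.05e-05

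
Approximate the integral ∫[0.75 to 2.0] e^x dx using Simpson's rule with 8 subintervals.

f(x) = e^x
a = 0.75, b = 2.0, n = 8
h = (b - a)/n = 0.156250

Simpson's rule: (h/3)[f(x₀) + 4f(x₁) + 2f(x₂) + ... + f(xₙ)]

x_0 = 0.7500, f(x_0) = 2.117000, coefficient = 1
x_1 = 0.9062, f(x_1) = 2.475024, coefficient = 4
x_2 = 1.0625, f(x_2) = 2.893596, coefficient = 2
x_3 = 1.2188, f(x_3) = 3.382956, coefficient = 4
x_4 = 1.3750, f(x_4) = 3.955077, coefficient = 2
x_5 = 1.5312, f(x_5) = 4.623953, coefficient = 4
x_6 = 1.6875, f(x_6) = 5.405949, coefficient = 2
x_7 = 1.8438, f(x_7) = 6.320195, coefficient = 4
x_8 = 2.0000, f(x_8) = 7.389056, coefficient = 1

I ≈ (0.156250/3) × 101.223811 = 5.272073
Exact value: 5.272056
Error: 0.000017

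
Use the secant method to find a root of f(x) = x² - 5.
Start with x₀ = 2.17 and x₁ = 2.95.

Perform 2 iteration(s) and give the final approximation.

f(x) = x² - 5
x₀ = 2.17, x₁ = 2.95

Secant formula: x_{n+1} = x_n - f(x_n)(x_n - x_{n-1})/(f(x_n) - f(x_{n-1}))

Iteration 1:
  f(2.170000) = -0.291100
  f(2.950000) = 3.702500
  x_2 = 2.950000 - 3.702500×(2.950000 - 2.170000)/(3.702500 - (-0.291100))
       = 2.226855
Iteration 2:
  f(2.950000) = 3.702500
  f(2.226855) = -0.041115
  x_3 = 2.226855 - (-0.041115)×(2.226855 - 2.950000)/(-0.041115 - 3.702500)
       = 2.234797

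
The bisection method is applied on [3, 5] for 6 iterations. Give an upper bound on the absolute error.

Bisection error bound: |error| ≤ (b-a)/2^n
|error| ≤ (5 - 3)/2^6 = 2/2^6
|error| ≤ 0.0312500000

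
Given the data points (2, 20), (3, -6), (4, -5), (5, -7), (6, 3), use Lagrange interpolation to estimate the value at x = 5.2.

Lagrange interpolation formula:
P(x) = Σ yᵢ × Lᵢ(x)
where Lᵢ(x) = Π_{j≠i} (x - xⱼ)/(xᵢ - xⱼ)

L_0(5.2) = (5.2 - 3)/(2 - 3) × (5.2 - 4)/(2 - 4) × (5.2 - 5)/(2 - 5) × (5.2 - 6)/(2 - 6) = -0.017600
L_1(5.2) = (5.2 - 2)/(3 - 2) × (5.2 - 4)/(3 - 4) × (5.2 - 5)/(3 - 5) × (5.2 - 6)/(3 - 6) = 0.102400
L_2(5.2) = (5.2 - 2)/(4 - 2) × (5.2 - 3)/(4 - 3) × (5.2 - 5)/(4 - 5) × (5.2 - 6)/(4 - 6) = -0.281600
L_3(5.2) = (5.2 - 2)/(5 - 2) × (5.2 - 3)/(5 - 3) × (5.2 - 4)/(5 - 4) × (5.2 - 6)/(5 - 6) = 1.126400
L_4(5.2) = (5.2 - 2)/(6 - 2) × (5.2 - 3)/(6 - 3) × (5.2 - 4)/(6 - 4) × (5.2 - 5)/(6 - 5) = 0.070400

P(5.2) = 20×L_0(5.2) + (-6)×L_1(5.2) + (-5)×L_2(5.2) + (-7)×L_3(5.2) + 3×L_4(5.2)
P(5.2) = -7.232000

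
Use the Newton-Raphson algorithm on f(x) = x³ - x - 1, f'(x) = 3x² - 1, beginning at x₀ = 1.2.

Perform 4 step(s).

f(x) = x³ - x - 1
f'(x) = 3x² - 1
x₀ = 1.2

Newton-Raphson formula: x_{n+1} = x_n - f(x_n)/f'(x_n)

Iteration 1:
  f(1.200000) = -0.472000
  f'(1.200000) = 3.320000
  x_1 = 1.200000 - (-0.472000)/3.320000 = 1.342169
Iteration 2:
  f(1.342169) = 0.075636
  f'(1.342169) = 4.404250
  x_2 = 1.342169 - 0.075636/4.404250 = 1.324995
Iteration 3:
  f(1.324995) = 0.001182
  f'(1.324995) = 4.266837
  x_3 = 1.324995 - 0.001182/4.266837 = 1.324718
Iteration 4:
  f(1.324718) = 0.000000
  f'(1.324718) = 4.264634
  x_4 = 1.324718 - 0.000000/4.264634 = 1.324718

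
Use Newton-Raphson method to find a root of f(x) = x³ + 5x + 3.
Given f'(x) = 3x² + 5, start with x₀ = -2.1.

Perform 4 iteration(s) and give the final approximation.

f(x) = x³ + 5x + 3
f'(x) = 3x² + 5
x₀ = -2.1

Newton-Raphson formula: x_{n+1} = x_n - f(x_n)/f'(x_n)

Iteration 1:
  f(-2.100000) = -16.761000
  f'(-2.100000) = 18.230000
  x_1 = -2.100000 - (-16.761000)/18.230000 = -1.180581
Iteration 2:
  f(-1.180581) = -4.548369
  f'(-1.180581) = 9.181318
  x_2 = -1.180581 - (-4.548369)/9.181318 = -0.685187
Iteration 3:
  f(-0.685187) = -0.747621
  f'(-0.685187) = 6.408446
  x_3 = -0.685187 - (-0.747621)/6.408446 = -0.568526
Iteration 4:
  f(-0.568526) = -0.026388
  f'(-0.568526) = 5.969665
  x_4 = -0.568526 - (-0.026388)/5.969665 = -0.564105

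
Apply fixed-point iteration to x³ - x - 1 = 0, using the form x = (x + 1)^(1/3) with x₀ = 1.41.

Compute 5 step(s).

Equation: x³ - x - 1 = 0
Fixed-point form: x = (x + 1)^(1/3)
x₀ = 1.41

x_1 = g(1.410000) = 1.340723
x_2 = g(1.340723) = 1.327751
x_3 = g(1.327751) = 1.325294
x_4 = g(1.325294) = 1.324827
x_5 = g(1.324827) = 1.324739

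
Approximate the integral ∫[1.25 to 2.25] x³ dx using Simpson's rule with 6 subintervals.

f(x) = x³
a = 1.25, b = 2.25, n = 6
h = (b - a)/n = 0.166667

Simpson's rule: (h/3)[f(x₀) + 4f(x₁) + 2f(x₂) + ... + f(xₙ)]

x_0 = 1.2500, f(x_0) = 1.953125, coefficient = 1
x_1 = 1.4167, f(x_1) = 2.843171, coefficient = 4
x_2 = 1.5833, f(x_2) = 3.969329, coefficient = 2
x_3 = 1.7500, f(x_3) = 5.359375, coefficient = 4
x_4 = 1.9167, f(x_4) = 7.041088, coefficient = 2
x_5 = 2.0833, f(x_5) = 9.042245, coefficient = 4
x_6 = 2.2500, f(x_6) = 11.390625, coefficient = 1

I ≈ (0.166667/3) × 104.343750 = 5.796875
Exact value: 5.796875
Error: 0.000000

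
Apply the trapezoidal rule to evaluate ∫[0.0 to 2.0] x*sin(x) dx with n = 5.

f(x) = x*sin(x)
a = 0.0, b = 2.0, n = 5
h = (b - a)/n = 0.400000

Trapezoidal rule: (h/2)[f(x₀) + 2f(x₁) + 2f(x₂) + ... + f(xₙ)]

x_0 = 0.0000, f(x_0) = 0.000000, coefficient = 1
x_1 = 0.4000, f(x_1) = 0.155767, coefficient = 2
x_2 = 0.8000, f(x_2) = 0.573885, coefficient = 2
x_3 = 1.2000, f(x_3) = 1.118447, coefficient = 2
x_4 = 1.6000, f(x_4) = 1.599318, coefficient = 2
x_5 = 2.0000, f(x_5) = 1.818595, coefficient = 1

I ≈ (0.400000/2) × 8.713429 = 1.742686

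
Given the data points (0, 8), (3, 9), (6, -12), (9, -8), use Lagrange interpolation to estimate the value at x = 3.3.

Lagrange interpolation formula:
P(x) = Σ yᵢ × Lᵢ(x)
where Lᵢ(x) = Π_{j≠i} (x - xⱼ)/(xᵢ - xⱼ)

L_0(3.3) = (3.3 - 3)/(0 - 3) × (3.3 - 6)/(0 - 6) × (3.3 - 9)/(0 - 9) = -0.028500
L_1(3.3) = (3.3 - 0)/(3 - 0) × (3.3 - 6)/(3 - 6) × (3.3 - 9)/(3 - 9) = 0.940500
L_2(3.3) = (3.3 - 0)/(6 - 0) × (3.3 - 3)/(6 - 3) × (3.3 - 9)/(6 - 9) = 0.104500
L_3(3.3) = (3.3 - 0)/(9 - 0) × (3.3 - 3)/(9 - 3) × (3.3 - 6)/(9 - 6) = -0.016500

P(3.3) = 8×L_0(3.3) + 9×L_1(3.3) + (-12)×L_2(3.3) + (-8)×L_3(3.3)
P(3.3) = 7.114500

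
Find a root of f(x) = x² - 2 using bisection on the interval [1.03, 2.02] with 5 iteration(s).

f(x) = x² - 2
Initial interval: [1.03, 2.02]

Iteration 1:
  c_1 = (1.030000 + 2.020000)/2 = 1.525000
  f(c_1) = f(1.525000) = 0.325625
  f(a) × f(c) < 0, new interval: [1.030000, 1.525000]
Iteration 2:
  c_2 = (1.030000 + 1.525000)/2 = 1.277500
  f(c_2) = f(1.277500) = -0.367994
  f(a) × f(c) ≥ 0, new interval: [1.277500, 1.525000]
Iteration 3:
  c_3 = (1.277500 + 1.525000)/2 = 1.401250
  f(c_3) = f(1.401250) = -0.036498
  f(a) × f(c) ≥ 0, new interval: [1.401250, 1.525000]
Iteration 4:
  c_4 = (1.401250 + 1.525000)/2 = 1.463125
  f(c_4) = f(1.463125) = 0.140735
  f(a) × f(c) < 0, new interval: [1.401250, 1.463125]
Iteration 5:
  c_5 = (1.401250 + 1.463125)/2 = 1.432187
  f(c_5) = f(1.432187) = 0.051161
  f(a) × f(c) < 0, new interval: [1.401250, 1.432187]

After 5 iteration(s), the approximation is c_5 = 1.432187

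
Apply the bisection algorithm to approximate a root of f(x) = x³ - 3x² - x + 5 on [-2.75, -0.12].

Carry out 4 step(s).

f(x) = x³ - 3x² - x + 5
Initial interval: [-2.75, -0.12]

Iteration 1:
  c_1 = (-2.750000 + (-0.120000))/2 = -1.435000
  f(c_1) = f(-1.435000) = -2.697663
  f(a) × f(c) ≥ 0, new interval: [-1.435000, -0.120000]
Iteration 2:
  c_2 = (-1.435000 + (-0.120000))/2 = -0.777500
  f(c_2) = f(-0.777500) = 3.493978
  f(a) × f(c) < 0, new interval: [-1.435000, -0.777500]
Iteration 3:
  c_3 = (-1.435000 + (-0.777500))/2 = -1.106250
  f(c_3) = f(-1.106250) = 1.081066
  f(a) × f(c) < 0, new interval: [-1.435000, -1.106250]
Iteration 4:
  c_4 = (-1.435000 + (-1.106250))/2 = -1.270625
  f(c_4) = f(-1.270625) = -0.624247
  f(a) × f(c) ≥ 0, new interval: [-1.270625, -1.106250]

After 4 iteration(s), the approximation is c_4 = -1.270625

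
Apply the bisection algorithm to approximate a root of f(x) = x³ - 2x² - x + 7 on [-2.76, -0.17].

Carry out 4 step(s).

f(x) = x³ - 2x² - x + 7
Initial interval: [-2.76, -0.17]

Iteration 1:
  c_1 = (-2.760000 + (-0.170000))/2 = -1.465000
  f(c_1) = f(-1.465000) = 1.028330
  f(a) × f(c) < 0, new interval: [-2.760000, -1.465000]
Iteration 2:
  c_2 = (-2.760000 + (-1.465000))/2 = -2.112500
  f(c_2) = f(-2.112500) = -9.240174
  f(a) × f(c) ≥ 0, new interval: [-2.112500, -1.465000]
Iteration 3:
  c_3 = (-2.112500 + (-1.465000))/2 = -1.788750
  f(c_3) = f(-1.788750) = -3.333835
  f(a) × f(c) ≥ 0, new interval: [-1.788750, -1.465000]
Iteration 4:
  c_4 = (-1.788750 + (-1.465000))/2 = -1.626875
  f(c_4) = f(-1.626875) = -0.972456
  f(a) × f(c) ≥ 0, new interval: [-1.626875, -1.465000]

After 4 iteration(s), the approximation is c_4 = -1.626875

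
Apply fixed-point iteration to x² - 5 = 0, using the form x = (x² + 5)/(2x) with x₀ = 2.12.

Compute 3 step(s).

Equation: x² - 5 = 0
Fixed-point form: x = (x² + 5)/(2x)
x₀ = 2.12

x_1 = g(2.120000) = 2.239245
x_2 = g(2.239245) = 2.236070
x_3 = g(2.236070) = 2.236068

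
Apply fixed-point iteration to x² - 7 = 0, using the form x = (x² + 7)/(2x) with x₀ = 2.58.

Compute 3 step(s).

Equation: x² - 7 = 0
Fixed-point form: x = (x² + 7)/(2x)
x₀ = 2.58

x_1 = g(2.580000) = 2.646589
x_2 = g(2.646589) = 2.645751
x_3 = g(2.645751) = 2.645751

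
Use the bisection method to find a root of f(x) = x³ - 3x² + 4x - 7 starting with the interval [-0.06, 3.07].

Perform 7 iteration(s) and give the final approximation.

f(x) = x³ - 3x² + 4x - 7
Initial interval: [-0.06, 3.07]

Iteration 1:
  c_1 = (-0.060000 + 3.070000)/2 = 1.505000
  f(c_1) = f(1.505000) = -4.366212
  f(a) × f(c) ≥ 0, new interval: [1.505000, 3.070000]
Iteration 2:
  c_2 = (1.505000 + 3.070000)/2 = 2.287500
  f(c_2) = f(2.287500) = -1.578268
  f(a) × f(c) ≥ 0, new interval: [2.287500, 3.070000]
Iteration 3:
  c_3 = (2.287500 + 3.070000)/2 = 2.678750
  f(c_3) = f(2.678750) = 1.409806
  f(a) × f(c) < 0, new interval: [2.287500, 2.678750]
Iteration 4:
  c_4 = (2.287500 + 2.678750)/2 = 2.483125
  f(c_4) = f(2.483125) = -0.254505
  f(a) × f(c) ≥ 0, new interval: [2.483125, 2.678750]
Iteration 5:
  c_5 = (2.483125 + 2.678750)/2 = 2.580938
  f(c_5) = f(2.580938) = 0.532275
  f(a) × f(c) < 0, new interval: [2.483125, 2.580938]
Iteration 6:
  c_6 = (2.483125 + 2.580938)/2 = 2.532031
  f(c_6) = f(2.532031) = 0.127892
  f(a) × f(c) < 0, new interval: [2.483125, 2.532031]
Iteration 7:
  c_7 = (2.483125 + 2.532031)/2 = 2.507578
  f(c_7) = f(2.507578) = -0.066011
  f(a) × f(c) ≥ 0, new interval: [2.507578, 2.532031]

After 7 iteration(s), the approximation is c_7 = 2.507578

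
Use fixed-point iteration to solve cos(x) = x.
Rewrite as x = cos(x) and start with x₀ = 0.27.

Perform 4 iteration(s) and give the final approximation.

Equation: cos(x) = x
Fixed-point form: x = cos(x)
x₀ = 0.27

x_1 = g(0.270000) = 0.963771
x_2 = g(0.963771) = 0.570427
x_3 = g(0.570427) = 0.841671
x_4 = g(0.841671) = 0.666218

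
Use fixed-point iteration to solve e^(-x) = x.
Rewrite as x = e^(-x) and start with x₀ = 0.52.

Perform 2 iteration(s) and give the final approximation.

Equation: e^(-x) = x
Fixed-point form: x = e^(-x)
x₀ = 0.52

x_1 = g(0.520000) = 0.594521
x_2 = g(0.594521) = 0.551827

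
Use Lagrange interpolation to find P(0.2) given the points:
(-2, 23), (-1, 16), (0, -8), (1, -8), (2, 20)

Lagrange interpolation formula:
P(x) = Σ yᵢ × Lᵢ(x)
where Lᵢ(x) = Π_{j≠i} (x - xⱼ)/(xᵢ - xⱼ)

L_0(0.2) = (0.2 - (-1))/(-2 - (-1)) × (0.2 - 0)/(-2 - 0) × (0.2 - 1)/(-2 - 1) × (0.2 - 2)/(-2 - 2) = 0.014400
L_1(0.2) = (0.2 - (-2))/(-1 - (-2)) × (0.2 - 0)/(-1 - 0) × (0.2 - 1)/(-1 - 1) × (0.2 - 2)/(-1 - 2) = -0.105600
L_2(0.2) = (0.2 - (-2))/(0 - (-2)) × (0.2 - (-1))/(0 - (-1)) × (0.2 - 1)/(0 - 1) × (0.2 - 2)/(0 - 2) = 0.950400
L_3(0.2) = (0.2 - (-2))/(1 - (-2)) × (0.2 - (-1))/(1 - (-1)) × (0.2 - 0)/(1 - 0) × (0.2 - 2)/(1 - 2) = 0.158400
L_4(0.2) = (0.2 - (-2))/(2 - (-2)) × (0.2 - (-1))/(2 - (-1)) × (0.2 - 0)/(2 - 0) × (0.2 - 1)/(2 - 1) = -0.017600

P(0.2) = 23×L_0(0.2) + 16×L_1(0.2) + (-8)×L_2(0.2) + (-8)×L_3(0.2) + 20×L_4(0.2)
P(0.2) = -10.580800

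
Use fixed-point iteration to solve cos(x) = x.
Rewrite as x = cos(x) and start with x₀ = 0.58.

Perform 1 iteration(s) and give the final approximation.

Equation: cos(x) = x
Fixed-point form: x = cos(x)
x₀ = 0.58

x_1 = g(0.580000) = 0.836463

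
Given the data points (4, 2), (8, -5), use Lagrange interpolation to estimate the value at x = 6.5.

Lagrange interpolation formula:
P(x) = Σ yᵢ × Lᵢ(x)
where Lᵢ(x) = Π_{j≠i} (x - xⱼ)/(xᵢ - xⱼ)

L_0(6.5) = (6.5 - 8)/(4 - 8) = 0.375000
L_1(6.5) = (6.5 - 4)/(8 - 4) = 0.625000

P(6.5) = 2×L_0(6.5) + (-5)×L_1(6.5)
P(6.5) = -2.375000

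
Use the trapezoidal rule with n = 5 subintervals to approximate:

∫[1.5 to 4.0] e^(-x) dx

f(x) = e^(-x)
a = 1.5, b = 4.0, n = 5
h = (b - a)/n = 0.500000

Trapezoidal rule: (h/2)[f(x₀) + 2f(x₁) + 2f(x₂) + ... + f(xₙ)]

x_0 = 1.5000, f(x_0) = 0.223130, coefficient = 1
x_1 = 2.0000, f(x_1) = 0.135335, coefficient = 2
x_2 = 2.5000, f(x_2) = 0.082085, coefficient = 2
x_3 = 3.0000, f(x_3) = 0.049787, coefficient = 2
x_4 = 3.5000, f(x_4) = 0.030197, coefficient = 2
x_5 = 4.0000, f(x_5) = 0.018316, coefficient = 1

I ≈ (0.500000/2) × 0.836255 = 0.209064
Exact value: 0.204815
Error: 0.004249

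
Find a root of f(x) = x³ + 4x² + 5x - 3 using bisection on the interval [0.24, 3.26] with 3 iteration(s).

f(x) = x³ + 4x² + 5x - 3
Initial interval: [0.24, 3.26]

Iteration 1:
  c_1 = (0.240000 + 3.260000)/2 = 1.750000
  f(c_1) = f(1.750000) = 23.359375
  f(a) × f(c) < 0, new interval: [0.240000, 1.750000]
Iteration 2:
  c_2 = (0.240000 + 1.750000)/2 = 0.995000
  f(c_2) = f(0.995000) = 6.920175
  f(a) × f(c) < 0, new interval: [0.240000, 0.995000]
Iteration 3:
  c_3 = (0.240000 + 0.995000)/2 = 0.617500
  f(c_3) = f(0.617500) = 1.848182
  f(a) × f(c) < 0, new interval: [0.240000, 0.617500]

After 3 iteration(s), the approximation is c_3 = 0.617500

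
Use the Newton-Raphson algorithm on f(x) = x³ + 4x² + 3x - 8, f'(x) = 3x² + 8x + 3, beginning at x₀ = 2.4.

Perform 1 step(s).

f(x) = x³ + 4x² + 3x - 8
f'(x) = 3x² + 8x + 3
x₀ = 2.4

Newton-Raphson formula: x_{n+1} = x_n - f(x_n)/f'(x_n)

Iteration 1:
  f(2.400000) = 36.064000
  f'(2.400000) = 39.480000
  x_1 = 2.400000 - 36.064000/39.480000 = 1.486525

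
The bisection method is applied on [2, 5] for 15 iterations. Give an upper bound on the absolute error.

Bisection error bound: |error| ≤ (b-a)/2^n
|error| ≤ (5 - 2)/2^15 = 3/2^15
|error| ≤ 0.0000915527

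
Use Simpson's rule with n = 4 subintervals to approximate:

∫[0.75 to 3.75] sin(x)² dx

f(x) = sin(x)²
a = 0.75, b = 3.75, n = 4
h = (b - a)/n = 0.750000

Simpson's rule: (h/3)[f(x₀) + 4f(x₁) + 2f(x₂) + ... + f(xₙ)]

x_0 = 0.7500, f(x_0) = 0.464631, coefficient = 1
x_1 = 1.5000, f(x_1) = 0.994996, coefficient = 4
x_2 = 2.2500, f(x_2) = 0.605398, coefficient = 2
x_3 = 3.0000, f(x_3) = 0.019915, coefficient = 4
x_4 = 3.7500, f(x_4) = 0.326682, coefficient = 1

I ≈ (0.750000/3) × 6.061754 = 1.515438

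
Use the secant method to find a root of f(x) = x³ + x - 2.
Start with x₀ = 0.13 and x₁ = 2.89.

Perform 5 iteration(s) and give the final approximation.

f(x) = x³ + x - 2
x₀ = 0.13, x₁ = 2.89

Secant formula: x_{n+1} = x_n - f(x_n)(x_n - x_{n-1})/(f(x_n) - f(x_{n-1}))

Iteration 1:
  f(0.130000) = -1.867803
  f(2.890000) = 25.027569
  x_2 = 2.890000 - 25.027569×(2.890000 - 0.130000)/(25.027569 - (-1.867803))
       = 0.321674
Iteration 2:
  f(2.890000) = 25.027569
  f(0.321674) = -1.645041
  x_3 = 0.321674 - (-1.645041)×(0.321674 - 2.890000)/(-1.645041 - 25.027569)
       = 0.480076
Iteration 3:
  f(0.321674) = -1.645041
  f(0.480076) = -1.409279
  x_4 = 0.480076 - (-1.409279)×(0.480076 - 0.321674)/(-1.409279 - (-1.645041))
       = 1.426934
Iteration 4:
  f(0.480076) = -1.409279
  f(1.426934) = 2.332371
  x_5 = 1.426934 - 2.332371×(1.426934 - 0.480076)/(2.332371 - (-1.409279))
       = 0.836707
Iteration 5:
  f(1.426934) = 2.332371
  f(0.836707) = -0.577533
  x_6 = 0.836707 - (-0.577533)×(0.836707 - 1.426934)/(-0.577533 - 2.332371)
       = 0.953850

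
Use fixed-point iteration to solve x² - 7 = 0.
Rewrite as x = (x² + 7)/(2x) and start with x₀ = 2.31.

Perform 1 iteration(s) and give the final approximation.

Equation: x² - 7 = 0
Fixed-point form: x = (x² + 7)/(2x)
x₀ = 2.31

x_1 = g(2.310000) = 2.670152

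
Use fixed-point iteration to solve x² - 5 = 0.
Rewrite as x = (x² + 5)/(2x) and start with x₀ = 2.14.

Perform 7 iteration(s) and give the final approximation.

Equation: x² - 5 = 0
Fixed-point form: x = (x² + 5)/(2x)
x₀ = 2.14

x_1 = g(2.140000) = 2.238224
x_2 = g(2.238224) = 2.236069
x_3 = g(2.236069) = 2.236068
x_4 = g(2.236068) = 2.236068
x_5 = g(2.236068) = 2.236068
x_6 = g(2.236068) = 2.236068
x_7 = g(2.236068) = 2.236068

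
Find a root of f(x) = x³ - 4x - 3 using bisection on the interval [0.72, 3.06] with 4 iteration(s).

f(x) = x³ - 4x - 3
Initial interval: [0.72, 3.06]

Iteration 1:
  c_1 = (0.720000 + 3.060000)/2 = 1.890000
  f(c_1) = f(1.890000) = -3.808731
  f(a) × f(c) ≥ 0, new interval: [1.890000, 3.060000]
Iteration 2:
  c_2 = (1.890000 + 3.060000)/2 = 2.475000
  f(c_2) = f(2.475000) = 2.260922
  f(a) × f(c) < 0, new interval: [1.890000, 2.475000]
Iteration 3:
  c_3 = (1.890000 + 2.475000)/2 = 2.182500
  f(c_3) = f(2.182500) = -1.334084
  f(a) × f(c) ≥ 0, new interval: [2.182500, 2.475000]
Iteration 4:
  c_4 = (2.182500 + 2.475000)/2 = 2.328750
  f(c_4) = f(2.328750) = 0.313990
  f(a) × f(c) < 0, new interval: [2.182500, 2.328750]

After 4 iteration(s), the approximation is c_4 = 2.328750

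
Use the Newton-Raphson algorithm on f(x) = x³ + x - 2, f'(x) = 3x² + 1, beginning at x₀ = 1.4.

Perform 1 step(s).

f(x) = x³ + x - 2
f'(x) = 3x² + 1
x₀ = 1.4

Newton-Raphson formula: x_{n+1} = x_n - f(x_n)/f'(x_n)

Iteration 1:
  f(1.400000) = 2.144000
  f'(1.400000) = 6.880000
  x_1 = 1.400000 - 2.144000/6.880000 = 1.088372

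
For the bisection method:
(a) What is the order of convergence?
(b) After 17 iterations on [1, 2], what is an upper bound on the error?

(a) Bisection has linear (order 1) convergence; the error is halved each step.

(b) Error bound = (b-a)/2^n = (2 - 1)/2^{17}
    = 1/2^{17}

(a) 1 (linear); (b) error ≤ 7.63e-06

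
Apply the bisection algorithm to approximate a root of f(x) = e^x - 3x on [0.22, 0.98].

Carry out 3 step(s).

f(x) = e^x - 3x
Initial interval: [0.22, 0.98]

Iteration 1:
  c_1 = (0.220000 + 0.980000)/2 = 0.600000
  f(c_1) = f(0.600000) = 0.022119
  f(a) × f(c) ≥ 0, new interval: [0.600000, 0.980000]
Iteration 2:
  c_2 = (0.600000 + 0.980000)/2 = 0.790000
  f(c_2) = f(0.790000) = -0.166604
  f(a) × f(c) < 0, new interval: [0.600000, 0.790000]
Iteration 3:
  c_3 = (0.600000 + 0.790000)/2 = 0.695000
  f(c_3) = f(0.695000) = -0.081291
  f(a) × f(c) < 0, new interval: [0.600000, 0.695000]

After 3 iteration(s), the approximation is c_3 = 0.695000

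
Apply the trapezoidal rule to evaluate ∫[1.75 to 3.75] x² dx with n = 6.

f(x) = x²
a = 1.75, b = 3.75, n = 6
h = (b - a)/n = 0.333333

Trapezoidal rule: (h/2)[f(x₀) + 2f(x₁) + 2f(x₂) + ... + f(xₙ)]

x_0 = 1.7500, f(x_0) = 3.062500, coefficient = 1
x_1 = 2.0833, f(x_1) = 4.340278, coefficient = 2
x_2 = 2.4167, f(x_2) = 5.840278, coefficient = 2
x_3 = 2.7500, f(x_3) = 7.562500, coefficient = 2
x_4 = 3.0833, f(x_4) = 9.506944, coefficient = 2
x_5 = 3.4167, f(x_5) = 11.673611, coefficient = 2
x_6 = 3.7500, f(x_6) = 14.062500, coefficient = 1

I ≈ (0.333333/2) × 94.972222 = 15.828704
Exact value: 15.791667
Error: 0.037037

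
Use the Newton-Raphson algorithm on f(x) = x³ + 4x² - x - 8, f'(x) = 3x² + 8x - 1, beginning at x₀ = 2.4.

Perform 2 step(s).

f(x) = x³ + 4x² - x - 8
f'(x) = 3x² + 8x - 1
x₀ = 2.4

Newton-Raphson formula: x_{n+1} = x_n - f(x_n)/f'(x_n)

Iteration 1:
  f(2.400000) = 26.464000
  f'(2.400000) = 35.480000
  x_1 = 2.400000 - 26.464000/35.480000 = 1.654115
Iteration 2:
  f(1.654115) = 5.816089
  f'(1.654115) = 20.441209
  x_2 = 1.654115 - 5.816089/20.441209 = 1.369587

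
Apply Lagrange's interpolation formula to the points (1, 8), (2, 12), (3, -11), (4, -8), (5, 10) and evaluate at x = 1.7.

Lagrange interpolation formula:
P(x) = Σ yᵢ × Lᵢ(x)
where Lᵢ(x) = Π_{j≠i} (x - xⱼ)/(xᵢ - xⱼ)

L_0(1.7) = (1.7 - 2)/(1 - 2) × (1.7 - 3)/(1 - 3) × (1.7 - 4)/(1 - 4) × (1.7 - 5)/(1 - 5) = 0.123338
L_1(1.7) = (1.7 - 1)/(2 - 1) × (1.7 - 3)/(2 - 3) × (1.7 - 4)/(2 - 4) × (1.7 - 5)/(2 - 5) = 1.151150
L_2(1.7) = (1.7 - 1)/(3 - 1) × (1.7 - 2)/(3 - 2) × (1.7 - 4)/(3 - 4) × (1.7 - 5)/(3 - 5) = -0.398475
L_3(1.7) = (1.7 - 1)/(4 - 1) × (1.7 - 2)/(4 - 2) × (1.7 - 3)/(4 - 3) × (1.7 - 5)/(4 - 5) = 0.150150
L_4(1.7) = (1.7 - 1)/(5 - 1) × (1.7 - 2)/(5 - 2) × (1.7 - 3)/(5 - 3) × (1.7 - 4)/(5 - 4) = -0.026163

P(1.7) = 8×L_0(1.7) + 12×L_1(1.7) + (-11)×L_2(1.7) + (-8)×L_3(1.7) + 10×L_4(1.7)
P(1.7) = 17.720900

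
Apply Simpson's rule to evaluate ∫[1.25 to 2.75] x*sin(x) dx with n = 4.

f(x) = x*sin(x)
a = 1.25, b = 2.75, n = 4
h = (b - a)/n = 0.375000

Simpson's rule: (h/3)[f(x₀) + 4f(x₁) + 2f(x₂) + ... + f(xₙ)]

x_0 = 1.2500, f(x_0) = 1.186231, coefficient = 1
x_1 = 1.6250, f(x_1) = 1.622613, coefficient = 4
x_2 = 2.0000, f(x_2) = 1.818595, coefficient = 2
x_3 = 2.3750, f(x_3) = 1.647502, coefficient = 4
x_4 = 2.7500, f(x_4) = 1.049568, coefficient = 1

I ≈ (0.375000/3) × 18.953450 = 2.369181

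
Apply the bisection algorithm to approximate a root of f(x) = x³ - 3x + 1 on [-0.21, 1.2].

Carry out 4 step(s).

f(x) = x³ - 3x + 1
Initial interval: [-0.21, 1.2]

Iteration 1:
  c_1 = (-0.210000 + 1.200000)/2 = 0.495000
  f(c_1) = f(0.495000) = -0.363713
  f(a) × f(c) < 0, new interval: [-0.210000, 0.495000]
Iteration 2:
  c_2 = (-0.210000 + 0.495000)/2 = 0.142500
  f(c_2) = f(0.142500) = 0.575394
  f(a) × f(c) ≥ 0, new interval: [0.142500, 0.495000]
Iteration 3:
  c_3 = (0.142500 + 0.495000)/2 = 0.318750
  f(c_3) = f(0.318750) = 0.076135
  f(a) × f(c) ≥ 0, new interval: [0.318750, 0.495000]
Iteration 4:
  c_4 = (0.318750 + 0.495000)/2 = 0.406875
  f(c_4) = f(0.406875) = -0.153268
  f(a) × f(c) < 0, new interval: [0.318750, 0.406875]

After 4 iteration(s), the approximation is c_4 = 0.406875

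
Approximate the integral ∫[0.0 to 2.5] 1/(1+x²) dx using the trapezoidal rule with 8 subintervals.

f(x) = 1/(1+x²)
a = 0.0, b = 2.5, n = 8
h = (b - a)/n = 0.312500

Trapezoidal rule: (h/2)[f(x₀) + 2f(x₁) + 2f(x₂) + ... + f(xₙ)]

x_0 = 0.0000, f(x_0) = 1.000000, coefficient = 1
x_1 = 0.3125, f(x_1) = 0.911032, coefficient = 2
x_2 = 0.6250, f(x_2) = 0.719101, coefficient = 2
x_3 = 0.9375, f(x_3) = 0.532225, coefficient = 2
x_4 = 1.2500, f(x_4) = 0.390244, coefficient = 2
x_5 = 1.5625, f(x_5) = 0.290579, coefficient = 2
x_6 = 1.8750, f(x_6) = 0.221453, coefficient = 2
x_7 = 2.1875, f(x_7) = 0.172856, coefficient = 2
x_8 = 2.5000, f(x_8) = 0.137931, coefficient = 1

I ≈ (0.312500/2) × 7.612911 = 1.189517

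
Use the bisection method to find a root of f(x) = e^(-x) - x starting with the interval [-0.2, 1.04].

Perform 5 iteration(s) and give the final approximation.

f(x) = e^(-x) - x
Initial interval: [-0.2, 1.04]

Iteration 1:
  c_1 = (-0.200000 + 1.040000)/2 = 0.420000
  f(c_1) = f(0.420000) = 0.237047
  f(a) × f(c) ≥ 0, new interval: [0.420000, 1.040000]
Iteration 2:
  c_2 = (0.420000 + 1.040000)/2 = 0.730000
  f(c_2) = f(0.730000) = -0.248091
  f(a) × f(c) < 0, new interval: [0.420000, 0.730000]
Iteration 3:
  c_3 = (0.420000 + 0.730000)/2 = 0.575000
  f(c_3) = f(0.575000) = -0.012295
  f(a) × f(c) < 0, new interval: [0.420000, 0.575000]
Iteration 4:
  c_4 = (0.420000 + 0.575000)/2 = 0.497500
  f(c_4) = f(0.497500) = 0.110549
  f(a) × f(c) ≥ 0, new interval: [0.497500, 0.575000]
Iteration 5:
  c_5 = (0.497500 + 0.575000)/2 = 0.536250
  f(c_5) = f(0.536250) = 0.048688
  f(a) × f(c) ≥ 0, new interval: [0.536250, 0.575000]

After 5 iteration(s), the approximation is c_5 = 0.536250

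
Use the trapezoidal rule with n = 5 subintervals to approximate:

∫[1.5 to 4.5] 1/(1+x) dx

f(x) = 1/(1+x)
a = 1.5, b = 4.5, n = 5
h = (b - a)/n = 0.600000

Trapezoidal rule: (h/2)[f(x₀) + 2f(x₁) + 2f(x₂) + ... + f(xₙ)]

x_0 = 1.5000, f(x_0) = 0.400000, coefficient = 1
x_1 = 2.1000, f(x_1) = 0.322581, coefficient = 2
x_2 = 2.7000, f(x_2) = 0.270270, coefficient = 2
x_3 = 3.3000, f(x_3) = 0.232558, coefficient = 2
x_4 = 3.9000, f(x_4) = 0.204082, coefficient = 2
x_5 = 4.5000, f(x_5) = 0.181818, coefficient = 1

I ≈ (0.600000/2) × 2.640800 = 0.792240
Exact value: 0.788457
Error: 0.003783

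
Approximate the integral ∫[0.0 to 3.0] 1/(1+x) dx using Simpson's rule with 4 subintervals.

f(x) = 1/(1+x)
a = 0.0, b = 3.0, n = 4
h = (b - a)/n = 0.750000

Simpson's rule: (h/3)[f(x₀) + 4f(x₁) + 2f(x₂) + ... + f(xₙ)]

x_0 = 0.0000, f(x_0) = 1.000000, coefficient = 1
x_1 = 0.7500, f(x_1) = 0.571429, coefficient = 4
x_2 = 1.5000, f(x_2) = 0.400000, coefficient = 2
x_3 = 2.2500, f(x_3) = 0.307692, coefficient = 4
x_4 = 3.0000, f(x_4) = 0.250000, coefficient = 1

I ≈ (0.750000/3) × 5.566484 = 1.391621
Exact value: 1.386294
Error: 0.005327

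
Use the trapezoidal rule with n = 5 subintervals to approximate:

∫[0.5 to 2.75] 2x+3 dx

f(x) = 2x+3
a = 0.5, b = 2.75, n = 5
h = (b - a)/n = 0.450000

Trapezoidal rule: (h/2)[f(x₀) + 2f(x₁) + 2f(x₂) + ... + f(xₙ)]

x_0 = 0.5000, f(x_0) = 4.000000, coefficient = 1
x_1 = 0.9500, f(x_1) = 4.900000, coefficient = 2
x_2 = 1.4000, f(x_2) = 5.800000, coefficient = 2
x_3 = 1.8500, f(x_3) = 6.700000, coefficient = 2
x_4 = 2.3000, f(x_4) = 7.600000, coefficient = 2
x_5 = 2.7500, f(x_5) = 8.500000, coefficient = 1

I ≈ (0.450000/2) × 62.500000 = 14.062500
Exact value: 14.062500
Error: 0.000000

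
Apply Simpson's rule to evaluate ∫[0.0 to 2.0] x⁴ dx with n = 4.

f(x) = x⁴
a = 0.0, b = 2.0, n = 4
h = (b - a)/n = 0.500000

Simpson's rule: (h/3)[f(x₀) + 4f(x₁) + 2f(x₂) + ... + f(xₙ)]

x_0 = 0.0000, f(x_0) = 0.000000, coefficient = 1
x_1 = 0.5000, f(x_1) = 0.062500, coefficient = 4
x_2 = 1.0000, f(x_2) = 1.000000, coefficient = 2
x_3 = 1.5000, f(x_3) = 5.062500, coefficient = 4
x_4 = 2.0000, f(x_4) = 16.000000, coefficient = 1

I ≈ (0.500000/3) × 38.500000 = 6.416667
Exact value: 6.400000
Error: 0.016667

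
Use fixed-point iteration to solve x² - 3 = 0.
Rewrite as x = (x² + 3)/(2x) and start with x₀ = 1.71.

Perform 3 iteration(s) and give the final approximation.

Equation: x² - 3 = 0
Fixed-point form: x = (x² + 3)/(2x)
x₀ = 1.71

x_1 = g(1.710000) = 1.732193
x_2 = g(1.732193) = 1.732051
x_3 = g(1.732051) = 1.732051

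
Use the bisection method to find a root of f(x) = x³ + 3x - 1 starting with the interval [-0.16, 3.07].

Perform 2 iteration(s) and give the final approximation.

f(x) = x³ + 3x - 1
Initial interval: [-0.16, 3.07]

Iteration 1:
  c_1 = (-0.160000 + 3.070000)/2 = 1.455000
  f(c_1) = f(1.455000) = 6.445271
  f(a) × f(c) < 0, new interval: [-0.160000, 1.455000]
Iteration 2:
  c_2 = (-0.160000 + 1.455000)/2 = 0.647500
  f(c_2) = f(0.647500) = 1.213968
  f(a) × f(c) < 0, new interval: [-0.160000, 0.647500]

After 2 iteration(s), the approximation is c_2 = 0.647500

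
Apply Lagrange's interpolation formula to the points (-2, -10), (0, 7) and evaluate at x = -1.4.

Lagrange interpolation formula:
P(x) = Σ yᵢ × Lᵢ(x)
where Lᵢ(x) = Π_{j≠i} (x - xⱼ)/(xᵢ - xⱼ)

L_0(-1.4) = (-1.4 - 0)/(-2 - 0) = 0.700000
L_1(-1.4) = (-1.4 - (-2))/(0 - (-2)) = 0.300000

P(-1.4) = (-10)×L_0(-1.4) + 7×L_1(-1.4)
P(-1.4) = -4.900000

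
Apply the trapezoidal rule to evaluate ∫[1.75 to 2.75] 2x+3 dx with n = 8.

f(x) = 2x+3
a = 1.75, b = 2.75, n = 8
h = (b - a)/n = 0.125000

Trapezoidal rule: (h/2)[f(x₀) + 2f(x₁) + 2f(x₂) + ... + f(xₙ)]

x_0 = 1.7500, f(x_0) = 6.500000, coefficient = 1
x_1 = 1.8750, f(x_1) = 6.750000, coefficient = 2
x_2 = 2.0000, f(x_2) = 7.000000, coefficient = 2
x_3 = 2.1250, f(x_3) = 7.250000, coefficient = 2
x_4 = 2.2500, f(x_4) = 7.500000, coefficient = 2
x_5 = 2.3750, f(x_5) = 7.750000, coefficient = 2
x_6 = 2.5000, f(x_6) = 8.000000, coefficient = 2
x_7 = 2.6250, f(x_7) = 8.250000, coefficient = 2
x_8 = 2.7500, f(x_8) = 8.500000, coefficient = 1

I ≈ (0.125000/2) × 120.000000 = 7.500000
Exact value: 7.500000
Error: 0.000000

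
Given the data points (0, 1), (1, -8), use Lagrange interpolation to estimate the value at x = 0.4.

Lagrange interpolation formula:
P(x) = Σ yᵢ × Lᵢ(x)
where Lᵢ(x) = Π_{j≠i} (x - xⱼ)/(xᵢ - xⱼ)

L_0(0.4) = (0.4 - 1)/(0 - 1) = 0.600000
L_1(0.4) = (0.4 - 0)/(1 - 0) = 0.400000

P(0.4) = 1×L_0(0.4) + (-8)×L_1(0.4)
P(0.4) = -2.600000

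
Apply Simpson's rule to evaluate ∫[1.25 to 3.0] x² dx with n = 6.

f(x) = x²
a = 1.25, b = 3.0, n = 6
h = (b - a)/n = 0.291667

Simpson's rule: (h/3)[f(x₀) + 4f(x₁) + 2f(x₂) + ... + f(xₙ)]

x_0 = 1.2500, f(x_0) = 1.562500, coefficient = 1
x_1 = 1.5417, f(x_1) = 2.376736, coefficient = 4
x_2 = 1.8333, f(x_2) = 3.361111, coefficient = 2
x_3 = 2.1250, f(x_3) = 4.515625, coefficient = 4
x_4 = 2.4167, f(x_4) = 5.840278, coefficient = 2
x_5 = 2.7083, f(x_5) = 7.335069, coefficient = 4
x_6 = 3.0000, f(x_6) = 9.000000, coefficient = 1

I ≈ (0.291667/3) × 85.875000 = 8.348958
Exact value: 8.348958
Error: 0.000000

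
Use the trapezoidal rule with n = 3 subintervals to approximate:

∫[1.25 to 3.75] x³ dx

f(x) = x³
a = 1.25, b = 3.75, n = 3
h = (b - a)/n = 0.833333

Trapezoidal rule: (h/2)[f(x₀) + 2f(x₁) + 2f(x₂) + ... + f(xₙ)]

x_0 = 1.2500, f(x_0) = 1.953125, coefficient = 1
x_1 = 2.0833, f(x_1) = 9.042245, coefficient = 2
x_2 = 2.9167, f(x_2) = 24.811921, coefficient = 2
x_3 = 3.7500, f(x_3) = 52.734375, coefficient = 1

I ≈ (0.833333/2) × 122.395833 = 50.998264
Exact value: 48.828125
Error: 2.170139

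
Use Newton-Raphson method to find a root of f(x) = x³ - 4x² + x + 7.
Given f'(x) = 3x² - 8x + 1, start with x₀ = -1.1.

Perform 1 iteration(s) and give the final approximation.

f(x) = x³ - 4x² + x + 7
f'(x) = 3x² - 8x + 1
x₀ = -1.1

Newton-Raphson formula: x_{n+1} = x_n - f(x_n)/f'(x_n)

Iteration 1:
  f(-1.100000) = -0.271000
  f'(-1.100000) = 13.430000
  x_1 = -1.100000 - (-0.271000)/13.430000 = -1.079821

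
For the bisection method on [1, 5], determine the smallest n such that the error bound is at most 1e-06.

We need (b-a)/2^n ≤ 1e-06
(5 - 1)/2^n ≤ 1e-06
4/2^n ≤ 1e-06
2^n ≥ 4000000
n ≥ log₂(4000000) = 21.93
n ≥ 22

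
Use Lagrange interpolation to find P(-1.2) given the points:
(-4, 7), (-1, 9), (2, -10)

Lagrange interpolation formula:
P(x) = Σ yᵢ × Lᵢ(x)
where Lᵢ(x) = Π_{j≠i} (x - xⱼ)/(xᵢ - xⱼ)

L_0(-1.2) = (-1.2 - (-1))/(-4 - (-1)) × (-1.2 - 2)/(-4 - 2) = 0.035556
L_1(-1.2) = (-1.2 - (-4))/(-1 - (-4)) × (-1.2 - 2)/(-1 - 2) = 0.995556
L_2(-1.2) = (-1.2 - (-4))/(2 - (-4)) × (-1.2 - (-1))/(2 - (-1)) = -0.031111

P(-1.2) = 7×L_0(-1.2) + 9×L_1(-1.2) + (-10)×L_2(-1.2)
P(-1.2) = 9.520000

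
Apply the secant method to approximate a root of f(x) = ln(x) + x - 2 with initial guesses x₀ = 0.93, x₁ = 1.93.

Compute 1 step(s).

f(x) = ln(x) + x - 2
x₀ = 0.93, x₁ = 1.93

Secant formula: x_{n+1} = x_n - f(x_n)(x_n - x_{n-1})/(f(x_n) - f(x_{n-1}))

Iteration 1:
  f(0.930000) = -1.142571
  f(1.930000) = 0.587520
  x_2 = 1.930000 - 0.587520×(1.930000 - 0.930000)/(0.587520 - (-1.142571))
       = 1.590411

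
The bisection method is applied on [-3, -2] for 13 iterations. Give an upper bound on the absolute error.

Bisection error bound: |error| ≤ (b-a)/2^n
|error| ≤ (-2 - (-3))/2^13 = 1/2^13
|error| ≤ 0.0001220703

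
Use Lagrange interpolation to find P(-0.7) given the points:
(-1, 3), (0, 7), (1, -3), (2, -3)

Lagrange interpolation formula:
P(x) = Σ yᵢ × Lᵢ(x)
where Lᵢ(x) = Π_{j≠i} (x - xⱼ)/(xᵢ - xⱼ)

L_0(-0.7) = (-0.7 - 0)/(-1 - 0) × (-0.7 - 1)/(-1 - 1) × (-0.7 - 2)/(-1 - 2) = 0.535500
L_1(-0.7) = (-0.7 - (-1))/(0 - (-1)) × (-0.7 - 1)/(0 - 1) × (-0.7 - 2)/(0 - 2) = 0.688500
L_2(-0.7) = (-0.7 - (-1))/(1 - (-1)) × (-0.7 - 0)/(1 - 0) × (-0.7 - 2)/(1 - 2) = -0.283500
L_3(-0.7) = (-0.7 - (-1))/(2 - (-1)) × (-0.7 - 0)/(2 - 0) × (-0.7 - 1)/(2 - 1) = 0.059500

P(-0.7) = 3×L_0(-0.7) + 7×L_1(-0.7) + (-3)×L_2(-0.7) + (-3)×L_3(-0.7)
P(-0.7) = 7.098000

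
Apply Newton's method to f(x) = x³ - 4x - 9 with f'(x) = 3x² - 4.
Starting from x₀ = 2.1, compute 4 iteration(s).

f(x) = x³ - 4x - 9
f'(x) = 3x² - 4
x₀ = 2.1

Newton-Raphson formula: x_{n+1} = x_n - f(x_n)/f'(x_n)

Iteration 1:
  f(2.100000) = -8.139000
  f'(2.100000) = 9.230000
  x_1 = 2.100000 - (-8.139000)/9.230000 = 2.981798
Iteration 2:
  f(2.981798) = 5.584341
  f'(2.981798) = 22.673367
  x_2 = 2.981798 - 5.584341/22.673367 = 2.735503
Iteration 3:
  f(2.735503) = 0.527699
  f'(2.735503) = 18.448935
  x_3 = 2.735503 - 0.527699/18.448935 = 2.706900
Iteration 4:
  f(2.706900) = 0.006691
  f'(2.706900) = 17.981924
  x_4 = 2.706900 - 0.006691/17.981924 = 2.706528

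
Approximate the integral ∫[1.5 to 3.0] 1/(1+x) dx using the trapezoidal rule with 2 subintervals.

f(x) = 1/(1+x)
a = 1.5, b = 3.0, n = 2
h = (b - a)/n = 0.750000

Trapezoidal rule: (h/2)[f(x₀) + 2f(x₁) + 2f(x₂) + ... + f(xₙ)]

x_0 = 1.5000, f(x_0) = 0.400000, coefficient = 1
x_1 = 2.2500, f(x_1) = 0.307692, coefficient = 2
x_2 = 3.0000, f(x_2) = 0.250000, coefficient = 1

I ≈ (0.750000/2) × 1.265385 = 0.474519
Exact value: 0.470004
Error: 0.004516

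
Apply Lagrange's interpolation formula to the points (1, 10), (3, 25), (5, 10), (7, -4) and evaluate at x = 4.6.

Lagrange interpolation formula:
P(x) = Σ yᵢ × Lᵢ(x)
where Lᵢ(x) = Π_{j≠i} (x - xⱼ)/(xᵢ - xⱼ)

L_0(4.6) = (4.6 - 3)/(1 - 3) × (4.6 - 5)/(1 - 5) × (4.6 - 7)/(1 - 7) = -0.032000
L_1(4.6) = (4.6 - 1)/(3 - 1) × (4.6 - 5)/(3 - 5) × (4.6 - 7)/(3 - 7) = 0.216000
L_2(4.6) = (4.6 - 1)/(5 - 1) × (4.6 - 3)/(5 - 3) × (4.6 - 7)/(5 - 7) = 0.864000
L_3(4.6) = (4.6 - 1)/(7 - 1) × (4.6 - 3)/(7 - 3) × (4.6 - 5)/(7 - 5) = -0.048000

P(4.6) = 10×L_0(4.6) + 25×L_1(4.6) + 10×L_2(4.6) + (-4)×L_3(4.6)
P(4.6) = 13.912000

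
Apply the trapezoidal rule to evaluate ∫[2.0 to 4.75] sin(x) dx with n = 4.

f(x) = sin(x)
a = 2.0, b = 4.75, n = 4
h = (b - a)/n = 0.687500

Trapezoidal rule: (h/2)[f(x₀) + 2f(x₁) + 2f(x₂) + ... + f(xₙ)]

x_0 = 2.0000, f(x_0) = 0.909297, coefficient = 1
x_1 = 2.6875, f(x_1) = 0.438647, coefficient = 2
x_2 = 3.3750, f(x_2) = -0.231294, coefficient = 2
x_3 = 4.0625, f(x_3) = -0.796151, coefficient = 2
x_4 = 4.7500, f(x_4) = -0.999293, coefficient = 1

I ≈ (0.687500/2) × -1.267591 = -0.435734
Exact value: -0.453749
Error: 0.018015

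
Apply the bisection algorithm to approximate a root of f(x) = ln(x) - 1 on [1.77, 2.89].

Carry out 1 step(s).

f(x) = ln(x) - 1
Initial interval: [1.77, 2.89]

Iteration 1:
  c_1 = (1.770000 + 2.890000)/2 = 2.330000
  f(c_1) = f(2.330000) = -0.154132
  f(a) × f(c) ≥ 0, new interval: [2.330000, 2.890000]

After 1 iteration(s), the approximation is c_1 = 2.330000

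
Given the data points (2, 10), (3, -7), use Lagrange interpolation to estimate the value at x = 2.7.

Lagrange interpolation formula:
P(x) = Σ yᵢ × Lᵢ(x)
where Lᵢ(x) = Π_{j≠i} (x - xⱼ)/(xᵢ - xⱼ)

L_0(2.7) = (2.7 - 3)/(2 - 3) = 0.300000
L_1(2.7) = (2.7 - 2)/(3 - 2) = 0.700000

P(2.7) = 10×L_0(2.7) + (-7)×L_1(2.7)
P(2.7) = -1.900000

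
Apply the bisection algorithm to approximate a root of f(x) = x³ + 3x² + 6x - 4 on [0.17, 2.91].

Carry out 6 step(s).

f(x) = x³ + 3x² + 6x - 4
Initial interval: [0.17, 2.91]

Iteration 1:
  c_1 = (0.170000 + 2.910000)/2 = 1.540000
  f(c_1) = f(1.540000) = 16.007064
  f(a) × f(c) < 0, new interval: [0.170000, 1.540000]
Iteration 2:
  c_2 = (0.170000 + 1.540000)/2 = 0.855000
  f(c_2) = f(0.855000) = 3.948101
  f(a) × f(c) < 0, new interval: [0.170000, 0.855000]
Iteration 3:
  c_3 = (0.170000 + 0.855000)/2 = 0.512500
  f(c_3) = f(0.512500) = -0.002420
  f(a) × f(c) ≥ 0, new interval: [0.512500, 0.855000]
Iteration 4:
  c_4 = (0.512500 + 0.855000)/2 = 0.683750
  f(c_4) = f(0.683750) = 1.824705
  f(a) × f(c) < 0, new interval: [0.512500, 0.683750]
Iteration 5:
  c_5 = (0.512500 + 0.683750)/2 = 0.598125
  f(c_5) = f(0.598125) = 0.875992
  f(a) × f(c) < 0, new interval: [0.512500, 0.598125]
Iteration 6:
  c_6 = (0.512500 + 0.598125)/2 = 0.555312
  f(c_6) = f(0.555312) = 0.428234
  f(a) × f(c) < 0, new interval: [0.512500, 0.555312]

After 6 iteration(s), the approximation is c_6 = 0.555312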